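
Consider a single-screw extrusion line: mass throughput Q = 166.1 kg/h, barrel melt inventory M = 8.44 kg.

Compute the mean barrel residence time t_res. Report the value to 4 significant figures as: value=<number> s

value=182.9 s

Convert throughput: Q = 166.1 kg/h = 166.1/3600 = 0.0461389 kg/s
t_res = M / Q_s = 8.44 ÷ 0.0461389 = 182.926 s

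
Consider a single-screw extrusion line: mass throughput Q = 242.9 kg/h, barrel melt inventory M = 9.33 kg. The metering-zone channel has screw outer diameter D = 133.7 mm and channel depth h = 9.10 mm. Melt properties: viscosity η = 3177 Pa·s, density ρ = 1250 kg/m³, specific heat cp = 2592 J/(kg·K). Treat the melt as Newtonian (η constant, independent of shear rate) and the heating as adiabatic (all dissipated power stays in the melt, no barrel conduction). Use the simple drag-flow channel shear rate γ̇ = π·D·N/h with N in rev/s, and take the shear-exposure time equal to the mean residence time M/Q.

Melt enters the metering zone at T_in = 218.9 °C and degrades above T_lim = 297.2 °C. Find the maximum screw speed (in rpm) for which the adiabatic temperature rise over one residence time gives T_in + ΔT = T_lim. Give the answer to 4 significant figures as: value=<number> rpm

value=31.24 rpm

Convert throughput: Q = 242.9 kg/h = 242.9/3600 = 0.0674722 kg/s
Mean residence time: t_res = M/Q_s = 9.33 kg / 0.0674722 kg/s = 138.279 s
Geometry in SI: D = 133.7 mm → 0.1337 m, h = 9.10 mm → 0.0091 m
ΔT_a = T_lim − T_in = 297.2 °C − 218.9 °C = 78.3 K
γ̇_max² = ΔT_a·ρ·cp / (η·t_res) = [78.3 × 1250 × 2592] / [3177 × 138.279] = 577.475 s⁻²
γ̇_max = sqrt(577.475) = 24.0307 s⁻¹
Solve γ̇ = πDN/h for N: N_max = γ̇_max·h/(π·D) = 24.0307 × 0.0091 / (π × 0.1337) = 0.520627 rev/s = 31.2376 rpm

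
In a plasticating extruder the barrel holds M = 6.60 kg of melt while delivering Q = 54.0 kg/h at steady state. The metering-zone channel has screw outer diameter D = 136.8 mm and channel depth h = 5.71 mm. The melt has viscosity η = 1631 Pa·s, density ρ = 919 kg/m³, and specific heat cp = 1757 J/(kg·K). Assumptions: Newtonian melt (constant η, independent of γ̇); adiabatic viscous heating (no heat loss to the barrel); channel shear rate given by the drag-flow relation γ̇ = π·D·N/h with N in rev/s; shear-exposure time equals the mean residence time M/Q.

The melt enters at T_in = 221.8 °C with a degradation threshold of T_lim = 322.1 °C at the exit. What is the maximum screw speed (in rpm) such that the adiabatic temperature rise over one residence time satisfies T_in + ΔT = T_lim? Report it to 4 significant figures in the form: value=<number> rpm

value=11.98 rpm

Throughput in SI: Q_s = 54.0 kg/h ÷ 3600 s/h = 0.015 kg/s
Mean residence time: t_res = M/Q_s = 6.60 kg / 0.015 kg/s = 440 s
D = 136.8 mm = 0.1368 m;  h = 5.71 mm = 0.00571 m
ΔT_a = T_lim − T_in = 322.1 °C − 221.8 °C = 100.3 K
γ̇_max² = ΔT_a·ρ·cp / (η·t_res) = [100.3 × 919 × 1757] / [1631 × 440] = 225.674 s⁻²
γ̇_max = sqrt(225.674) = 15.0225 s⁻¹
N_max = γ̇_max h / (πD) = 15.0225·0.00571/(π·0.1368) = 0.199591 rev/s → ×60 = 11.9755 rpm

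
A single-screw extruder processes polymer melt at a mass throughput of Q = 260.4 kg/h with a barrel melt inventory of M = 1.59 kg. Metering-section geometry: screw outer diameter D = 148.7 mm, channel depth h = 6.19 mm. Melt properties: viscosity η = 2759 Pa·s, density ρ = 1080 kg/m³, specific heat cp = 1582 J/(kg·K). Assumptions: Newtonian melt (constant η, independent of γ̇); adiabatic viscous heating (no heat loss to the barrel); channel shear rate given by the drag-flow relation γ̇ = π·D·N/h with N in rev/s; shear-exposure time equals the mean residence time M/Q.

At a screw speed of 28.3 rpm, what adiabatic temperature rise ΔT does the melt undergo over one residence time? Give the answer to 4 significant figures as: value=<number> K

Q_s = Q / 3600 = 260.4 / 3600 = 0.0723333 kg/s
Mean residence time: t_res = M/Q_s = 1.59 kg / 0.0723333 kg/s = 21.9816 s
D = 148.7 mm = 0.1487 m;  h = 6.19 mm = 0.00619 m;  N = 28.3 rpm / 60 = 0.471667 rev/s
Shear rate: γ̇ = πDN/h = π·0.1487·0.471667/0.00619 = 35.5963 s⁻¹
Adiabatic rise: ΔT = η γ̇² t_res / (ρ cp) = 2759·(35.5963)²·21.9816 / (1080·1582) = 44.977 K

value=44.98 K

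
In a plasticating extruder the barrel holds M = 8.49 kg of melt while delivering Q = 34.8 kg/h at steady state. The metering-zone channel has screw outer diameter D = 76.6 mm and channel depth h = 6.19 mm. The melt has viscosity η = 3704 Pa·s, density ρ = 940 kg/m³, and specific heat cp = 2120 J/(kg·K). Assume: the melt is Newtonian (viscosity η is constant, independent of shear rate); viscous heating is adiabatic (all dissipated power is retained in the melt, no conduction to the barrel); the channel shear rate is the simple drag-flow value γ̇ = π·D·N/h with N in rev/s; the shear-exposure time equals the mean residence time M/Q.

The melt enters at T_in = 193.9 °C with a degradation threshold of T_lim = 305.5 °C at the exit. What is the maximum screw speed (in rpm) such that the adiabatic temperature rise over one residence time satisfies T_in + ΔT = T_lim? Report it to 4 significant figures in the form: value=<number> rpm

value=12.76 rpm

Convert throughput: Q = 34.8 kg/h = 34.8/3600 = 0.00966667 kg/s
Mean residence time: t_res = M/Q_s = 8.49 kg / 0.00966667 kg/s = 878.276 s
D = 76.6 mm = 0.0766 m;  h = 6.19 mm = 0.00619 m
Allowable rise: ΔT_a = T_lim − T_in = 305.5 − 193.9 = 111.6 K
γ̇_max² = ΔT_a·ρ·cp/(η·t_res) = 111.6·940·2120/(3704·878.276) = 68.3638 s⁻²
γ̇_max = sqrt(68.3638) = 8.26824 s⁻¹
N_max = γ̇_max h / (πD) = 8.26824·0.00619/(π·0.0766) = 0.212679 rev/s → ×60 = 12.7608 rpm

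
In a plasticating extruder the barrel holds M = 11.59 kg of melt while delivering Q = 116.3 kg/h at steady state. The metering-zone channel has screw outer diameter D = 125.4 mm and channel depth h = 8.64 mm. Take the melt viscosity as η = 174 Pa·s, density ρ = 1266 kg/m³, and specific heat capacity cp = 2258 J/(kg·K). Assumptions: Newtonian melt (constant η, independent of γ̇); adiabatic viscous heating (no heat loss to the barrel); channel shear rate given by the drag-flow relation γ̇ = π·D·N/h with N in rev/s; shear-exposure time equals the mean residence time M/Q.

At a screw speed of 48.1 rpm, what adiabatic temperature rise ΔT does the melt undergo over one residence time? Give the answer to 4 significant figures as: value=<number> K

Q_s = Q / 3600 = 116.3 / 3600 = 0.0323056 kg/s
t_res = M / Q_s = 11.59 ÷ 0.0323056 = 358.762 s
D = 125.4 mm = 0.1254 m;  h = 8.64 mm = 0.00864 m;  N = 48.1 rpm / 60 = 0.801667 rev/s
Shear rate: γ̇ = πDN/h = π·0.1254·0.801667/0.00864 = 36.5534 s⁻¹
ΔT = η·γ̇²·t_res/(ρ·cp) = [174 × 36.5534² × 358.762] / [1266 × 2258] = 29.1778 K

value=29.18 K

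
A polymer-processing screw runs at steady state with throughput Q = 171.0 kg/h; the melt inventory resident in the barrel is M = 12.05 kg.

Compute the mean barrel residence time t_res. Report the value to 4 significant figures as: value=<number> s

value=253.7 s

Q_s = Q / 3600 = 171.0 / 3600 = 0.0475 kg/s
Mean residence time: t_res = M/Q_s = 12.05 kg / 0.0475 kg/s = 253.684 s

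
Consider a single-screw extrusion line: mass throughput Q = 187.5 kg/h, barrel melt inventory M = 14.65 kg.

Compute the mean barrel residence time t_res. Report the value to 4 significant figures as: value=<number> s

Throughput in SI: Q_s = 187.5 kg/h ÷ 3600 s/h = 0.0520833 kg/s
t_res = M / Q_s = 14.65 ÷ 0.0520833 = 281.28 s

value=281.3 s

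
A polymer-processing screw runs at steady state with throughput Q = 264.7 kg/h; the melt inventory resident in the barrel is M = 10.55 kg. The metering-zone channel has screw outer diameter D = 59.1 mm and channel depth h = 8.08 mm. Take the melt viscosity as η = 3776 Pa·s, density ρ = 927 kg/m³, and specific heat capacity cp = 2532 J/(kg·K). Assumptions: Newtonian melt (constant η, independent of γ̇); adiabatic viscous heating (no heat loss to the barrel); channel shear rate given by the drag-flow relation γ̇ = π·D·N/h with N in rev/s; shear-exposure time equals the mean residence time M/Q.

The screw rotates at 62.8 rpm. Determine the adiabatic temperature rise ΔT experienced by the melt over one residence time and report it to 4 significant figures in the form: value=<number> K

Throughput in SI: Q_s = 264.7 kg/h ÷ 3600 s/h = 0.0735278 kg/s
t_res = M / Q_s = 10.55 / 0.0735278 = 143.483 s
Convert to SI: D = 0.0591 m, h = 0.00808 m, N = 62.8/60 = 1.04667 rev/s
γ̇ = π·D·N / h = π · 0.0591 · 1.04667 / 0.00808 = 24.0511 s⁻¹
ΔT = η·γ̇²·t_res / (ρ·cp) = 3776 · (24.0511)² · 143.483 / (927 · 2532) = 133.524 K

value=133.5 K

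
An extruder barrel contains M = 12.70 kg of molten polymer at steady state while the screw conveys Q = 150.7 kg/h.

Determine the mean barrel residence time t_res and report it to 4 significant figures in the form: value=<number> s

value=303.4 s

Convert throughput: Q = 150.7 kg/h = 150.7/3600 = 0.0418611 kg/s
Mean residence time: t_res = M/Q_s = 12.70 kg / 0.0418611 kg/s = 303.384 s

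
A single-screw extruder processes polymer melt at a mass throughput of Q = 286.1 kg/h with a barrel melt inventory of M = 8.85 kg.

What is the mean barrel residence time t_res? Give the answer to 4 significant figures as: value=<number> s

value=111.4 s

Convert throughput: Q = 286.1 kg/h = 286.1/3600 = 0.0794722 kg/s
t_res = M / Q_s = 8.85 ÷ 0.0794722 = 111.36 s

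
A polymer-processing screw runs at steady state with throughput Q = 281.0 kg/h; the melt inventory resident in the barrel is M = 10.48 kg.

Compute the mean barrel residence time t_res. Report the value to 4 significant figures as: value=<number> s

value=134.3 s

Convert throughput: Q = 281.0 kg/h = 281.0/3600 = 0.0780556 kg/s
Mean residence time: t_res = M/Q_s = 10.48 kg / 0.0780556 kg/s = 134.263 s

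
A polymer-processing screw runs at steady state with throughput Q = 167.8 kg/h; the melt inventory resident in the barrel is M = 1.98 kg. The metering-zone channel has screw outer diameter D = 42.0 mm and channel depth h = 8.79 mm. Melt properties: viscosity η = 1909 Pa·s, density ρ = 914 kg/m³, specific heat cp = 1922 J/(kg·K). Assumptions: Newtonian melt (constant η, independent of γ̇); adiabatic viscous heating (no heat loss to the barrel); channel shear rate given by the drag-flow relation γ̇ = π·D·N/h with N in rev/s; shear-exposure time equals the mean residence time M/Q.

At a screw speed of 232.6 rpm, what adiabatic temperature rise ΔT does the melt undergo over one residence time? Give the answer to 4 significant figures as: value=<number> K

Convert throughput: Q = 167.8 kg/h = 167.8/3600 = 0.0466111 kg/s
t_res = M / Q_s = 1.98 / 0.0466111 = 42.4791 s
Convert to SI: D = 0.042 m, h = 0.00879 m, N = 232.6/60 = 3.87667 rev/s
γ̇ = π D N / h = (π)(0.042)(3.87667) / 0.00879 = 58.1927 s⁻¹
ΔT = η·γ̇²·t_res / (ρ·cp) = 1909 · (58.1927)² · 42.4791 / (914 · 1922) = 156.322 K

value=156.3 K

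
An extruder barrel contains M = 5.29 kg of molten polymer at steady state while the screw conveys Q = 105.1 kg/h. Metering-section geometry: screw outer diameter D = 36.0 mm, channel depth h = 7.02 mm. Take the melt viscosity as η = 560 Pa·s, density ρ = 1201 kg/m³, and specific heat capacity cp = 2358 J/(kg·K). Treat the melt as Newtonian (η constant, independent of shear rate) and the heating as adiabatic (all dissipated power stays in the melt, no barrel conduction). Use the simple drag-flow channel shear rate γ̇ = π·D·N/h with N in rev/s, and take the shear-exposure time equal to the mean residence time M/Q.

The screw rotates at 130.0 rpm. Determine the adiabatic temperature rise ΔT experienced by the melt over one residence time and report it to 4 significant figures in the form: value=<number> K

Q_s = Q / 3600 = 105.1 / 3600 = 0.0291944 kg/s
t_res = M / Q_s = 5.29 ÷ 0.0291944 = 181.199 s
D = 36.0 mm = 0.036 m;  h = 7.02 mm = 0.00702 m;  N = 130.0 rpm / 60 = 2.16667 rev/s
Shear rate: γ̇ = πDN/h = π·0.036·2.16667/0.00702 = 34.9066 s⁻¹
ΔT = η·γ̇²·t_res/(ρ·cp) = [560 × 34.9066² × 181.199] / [1201 × 2358] = 43.6588 K

value=43.66 K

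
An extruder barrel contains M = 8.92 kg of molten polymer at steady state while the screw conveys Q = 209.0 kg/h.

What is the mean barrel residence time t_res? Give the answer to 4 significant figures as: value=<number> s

Throughput in SI: Q_s = 209.0 kg/h ÷ 3600 s/h = 0.0580556 kg/s
t_res = M / Q_s = 8.92 / 0.0580556 = 153.646 s

value=153.6 s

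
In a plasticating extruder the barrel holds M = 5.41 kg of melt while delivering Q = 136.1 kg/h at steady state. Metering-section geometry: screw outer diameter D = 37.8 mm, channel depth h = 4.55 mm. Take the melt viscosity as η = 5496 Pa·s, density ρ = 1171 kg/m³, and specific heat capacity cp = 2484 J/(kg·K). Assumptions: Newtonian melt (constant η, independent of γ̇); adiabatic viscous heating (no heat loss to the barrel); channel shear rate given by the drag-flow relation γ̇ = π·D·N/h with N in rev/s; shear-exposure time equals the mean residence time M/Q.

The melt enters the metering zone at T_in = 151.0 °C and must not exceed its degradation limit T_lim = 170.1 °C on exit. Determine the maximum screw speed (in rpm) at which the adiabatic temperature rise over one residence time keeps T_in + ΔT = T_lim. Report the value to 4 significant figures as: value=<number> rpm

value=19.32 rpm

Throughput in SI: Q_s = 136.1 kg/h ÷ 3600 s/h = 0.0378056 kg/s
t_res = M / Q_s = 5.41 / 0.0378056 = 143.101 s
Geometry in SI: D = 37.8 mm → 0.0378 m, h = 4.55 mm → 0.00455 m
ΔT_a = T_lim − T_in = 170.1 °C − 151.0 °C = 19.1 K
γ̇_max² = ΔT_a·ρ·cp / (η·t_res) = [19.1 × 1171 × 2484] / [5496 × 143.101] = 70.6405 s⁻²
γ̇_max = sqrt(70.6405) = 8.40479 s⁻¹
N_max = γ̇_max h / (πD) = 8.40479·0.00455/(π·0.0378) = 0.32203 rev/s → ×60 = 19.3218 rpm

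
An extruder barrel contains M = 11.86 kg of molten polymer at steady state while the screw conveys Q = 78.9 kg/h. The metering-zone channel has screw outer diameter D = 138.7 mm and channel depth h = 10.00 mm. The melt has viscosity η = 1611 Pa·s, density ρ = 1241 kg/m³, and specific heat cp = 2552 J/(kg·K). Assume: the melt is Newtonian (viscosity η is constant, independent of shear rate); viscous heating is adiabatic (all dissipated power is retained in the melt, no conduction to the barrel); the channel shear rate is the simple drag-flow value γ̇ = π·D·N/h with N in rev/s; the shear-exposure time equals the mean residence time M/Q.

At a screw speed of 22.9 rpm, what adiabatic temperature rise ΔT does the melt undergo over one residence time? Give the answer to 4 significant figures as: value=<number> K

Convert throughput: Q = 78.9 kg/h = 78.9/3600 = 0.0219167 kg/s
t_res = M / Q_s = 11.86 ÷ 0.0219167 = 541.141 s
D = 138.7 mm = 0.1387 m;  h = 10.00 mm = 0.01 m;  N = 22.9 rpm / 60 = 0.381667 rev/s
γ̇ = π D N / h = (π)(0.1387)(0.381667) / 0.01 = 16.6307 s⁻¹
ΔT = η·γ̇²·t_res / (ρ·cp) = 1611 · (16.6307)² · 541.141 / (1241 · 2552) = 76.1333 K

value=76.13 K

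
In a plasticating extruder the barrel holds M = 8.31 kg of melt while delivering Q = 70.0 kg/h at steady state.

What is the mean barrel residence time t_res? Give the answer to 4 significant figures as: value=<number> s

Q_s = Q / 3600 = 70.0 / 3600 = 0.0194444 kg/s
t_res = M / Q_s = 8.31 / 0.0194444 = 427.371 s

value=427.4 s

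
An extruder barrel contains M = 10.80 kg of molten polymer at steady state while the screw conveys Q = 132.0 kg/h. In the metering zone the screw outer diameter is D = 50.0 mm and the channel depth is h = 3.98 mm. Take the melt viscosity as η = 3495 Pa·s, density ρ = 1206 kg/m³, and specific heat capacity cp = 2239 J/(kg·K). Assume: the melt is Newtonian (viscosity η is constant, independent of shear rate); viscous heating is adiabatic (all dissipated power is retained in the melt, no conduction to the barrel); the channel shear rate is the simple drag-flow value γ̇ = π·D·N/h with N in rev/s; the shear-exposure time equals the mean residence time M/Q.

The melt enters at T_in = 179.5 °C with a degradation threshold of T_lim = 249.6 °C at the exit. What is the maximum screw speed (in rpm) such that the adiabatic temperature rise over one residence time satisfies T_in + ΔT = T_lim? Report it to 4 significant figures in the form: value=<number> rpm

value=20.61 rpm

Convert throughput: Q = 132.0 kg/h = 132.0/3600 = 0.0366667 kg/s
t_res = M / Q_s = 10.80 ÷ 0.0366667 = 294.545 s
D = 50.0 mm = 0.05 m;  h = 3.98 mm = 0.00398 m
ΔT_a = T_lim − T_in = 249.6 − 179.5 = 70.1 K
Invert ΔT = ηγ̇²t_res/(ρcp) for γ̇: γ̇_max² = ΔT_a ρ cp / (η t_res) = 70.1·1206·2239 / (3495·294.545) = 183.874 s⁻²
Take the square root: γ̇_max = √(183.874) = 13.56 s⁻¹
Solve γ̇ = πDN/h for N: N_max = γ̇_max·h/(π·D) = 13.56 × 0.00398 / (π × 0.05) = 0.343576 rev/s = 20.6146 rpm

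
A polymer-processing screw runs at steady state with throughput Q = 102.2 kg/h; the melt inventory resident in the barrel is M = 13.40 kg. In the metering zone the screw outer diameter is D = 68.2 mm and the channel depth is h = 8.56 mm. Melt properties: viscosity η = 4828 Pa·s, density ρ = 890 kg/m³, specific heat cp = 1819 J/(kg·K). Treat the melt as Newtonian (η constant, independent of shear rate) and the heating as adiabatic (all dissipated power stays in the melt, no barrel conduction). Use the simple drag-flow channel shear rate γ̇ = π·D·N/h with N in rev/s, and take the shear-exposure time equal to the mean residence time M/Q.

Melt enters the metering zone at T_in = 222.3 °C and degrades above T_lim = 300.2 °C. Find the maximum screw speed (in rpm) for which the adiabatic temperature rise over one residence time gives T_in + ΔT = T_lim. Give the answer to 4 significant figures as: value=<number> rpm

Throughput in SI: Q_s = 102.2 kg/h ÷ 3600 s/h = 0.0283889 kg/s
t_res = M / Q_s = 13.40 / 0.0283889 = 472.016 s
Convert to metres: D = 0.0682 m, h = 0.00856 m
ΔT_a = T_lim − T_in = 300.2 °C − 222.3 °C = 77.9 K
γ̇_max² = ΔT_a·ρ·cp/(η·t_res) = 77.9·890·1819/(4828·472.016) = 55.3397 s⁻²
γ̇_max = sqrt(55.3397) = 7.43906 s⁻¹
Solve γ̇ = πDN/h for N: N_max = γ̇_max·h/(π·D) = 7.43906 × 0.00856 / (π × 0.0682) = 0.297206 rev/s = 17.8324 rpm

value=17.83 rpm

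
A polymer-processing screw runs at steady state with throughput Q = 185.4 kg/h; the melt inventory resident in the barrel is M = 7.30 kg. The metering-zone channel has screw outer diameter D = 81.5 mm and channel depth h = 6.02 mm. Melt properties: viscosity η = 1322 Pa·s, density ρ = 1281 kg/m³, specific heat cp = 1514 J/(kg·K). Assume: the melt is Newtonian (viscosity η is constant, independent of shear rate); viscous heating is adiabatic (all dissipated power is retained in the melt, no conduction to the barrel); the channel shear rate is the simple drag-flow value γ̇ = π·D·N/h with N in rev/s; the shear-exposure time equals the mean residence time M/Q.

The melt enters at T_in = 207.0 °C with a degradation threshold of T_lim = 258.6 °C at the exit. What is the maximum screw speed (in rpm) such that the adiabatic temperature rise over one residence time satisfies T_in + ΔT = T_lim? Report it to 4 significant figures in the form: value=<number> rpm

value=32.60 rpm

Q_s = Q / 3600 = 185.4 / 3600 = 0.0515 kg/s
t_res = M / Q_s = 7.30 / 0.0515 = 141.748 s
D = 81.5 mm = 0.0815 m;  h = 6.02 mm = 0.00602 m
ΔT_a = T_lim − T_in = 258.6 °C − 207.0 °C = 51.6 K
γ̇_max² = ΔT_a·ρ·cp/(η·t_res) = 51.6·1281·1514/(1322·141.748) = 534.045 s⁻²
Take the square root: γ̇_max = √(534.045) = 23.1094 s⁻¹
N_max = γ̇_max·h / (π·D) = 23.1094 · 0.00602 / (π · 0.0815) = 0.543348 rev/s = 32.6009 rpm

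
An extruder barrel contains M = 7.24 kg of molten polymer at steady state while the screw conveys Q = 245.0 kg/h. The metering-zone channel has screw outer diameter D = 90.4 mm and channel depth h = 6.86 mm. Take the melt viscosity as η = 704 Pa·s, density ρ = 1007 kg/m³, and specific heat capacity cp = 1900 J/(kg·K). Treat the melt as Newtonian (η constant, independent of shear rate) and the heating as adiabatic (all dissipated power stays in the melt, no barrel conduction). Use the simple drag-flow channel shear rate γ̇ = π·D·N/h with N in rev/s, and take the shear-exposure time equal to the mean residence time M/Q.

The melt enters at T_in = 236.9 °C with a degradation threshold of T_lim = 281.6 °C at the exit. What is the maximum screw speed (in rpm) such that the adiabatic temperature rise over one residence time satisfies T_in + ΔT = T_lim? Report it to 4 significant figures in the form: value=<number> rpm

value=48.98 rpm

Convert throughput: Q = 245.0 kg/h = 245.0/3600 = 0.0680556 kg/s
t_res = M / Q_s = 7.24 ÷ 0.0680556 = 106.384 s
Geometry in SI: D = 90.4 mm → 0.0904 m, h = 6.86 mm → 0.00686 m
Allowable rise: ΔT_a = T_lim − T_in = 281.6 − 236.9 = 44.7 K
Invert ΔT = ηγ̇²t_res/(ρcp) for γ̇: γ̇_max² = ΔT_a ρ cp / (η t_res) = 44.7·1007·1900 / (704·106.384) = 1141.94 s⁻²
γ̇_max = √1141.94 = 33.7926 s⁻¹
N_max = γ̇_max·h / (π·D) = 33.7926 · 0.00686 / (π · 0.0904) = 0.816258 rev/s = 48.9755 rpm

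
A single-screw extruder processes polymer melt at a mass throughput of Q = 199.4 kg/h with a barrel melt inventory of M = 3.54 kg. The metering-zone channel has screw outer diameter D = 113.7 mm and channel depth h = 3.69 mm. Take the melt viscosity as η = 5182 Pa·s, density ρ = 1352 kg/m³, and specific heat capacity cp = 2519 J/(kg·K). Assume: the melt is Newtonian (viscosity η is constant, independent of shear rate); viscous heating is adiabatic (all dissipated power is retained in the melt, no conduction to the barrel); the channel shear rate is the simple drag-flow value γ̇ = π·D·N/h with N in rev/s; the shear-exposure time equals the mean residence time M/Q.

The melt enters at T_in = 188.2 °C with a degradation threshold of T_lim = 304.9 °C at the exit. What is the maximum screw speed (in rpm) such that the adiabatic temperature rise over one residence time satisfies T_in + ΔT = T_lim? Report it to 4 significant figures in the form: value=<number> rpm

Throughput in SI: Q_s = 199.4 kg/h ÷ 3600 s/h = 0.0553889 kg/s
Mean residence time: t_res = M/Q_s = 3.54 kg / 0.0553889 kg/s = 63.9117 s
Geometry in SI: D = 113.7 mm → 0.1137 m, h = 3.69 mm → 0.00369 m
Allowable rise: ΔT_a = T_lim − T_in = 304.9 − 188.2 = 116.7 K
Invert ΔT = ηγ̇²t_res/(ρcp) for γ̇: γ̇_max² = ΔT_a ρ cp / (η t_res) = 116.7·1352·2519 / (5182·63.9117) = 1200.05 s⁻²
γ̇_max = √1200.05 = 34.6417 s⁻¹
N_max = γ̇_max h / (πD) = 34.6417·0.00369/(π·0.1137) = 0.357861 rev/s → ×60 = 21.4717 rpm

value=21.47 rpm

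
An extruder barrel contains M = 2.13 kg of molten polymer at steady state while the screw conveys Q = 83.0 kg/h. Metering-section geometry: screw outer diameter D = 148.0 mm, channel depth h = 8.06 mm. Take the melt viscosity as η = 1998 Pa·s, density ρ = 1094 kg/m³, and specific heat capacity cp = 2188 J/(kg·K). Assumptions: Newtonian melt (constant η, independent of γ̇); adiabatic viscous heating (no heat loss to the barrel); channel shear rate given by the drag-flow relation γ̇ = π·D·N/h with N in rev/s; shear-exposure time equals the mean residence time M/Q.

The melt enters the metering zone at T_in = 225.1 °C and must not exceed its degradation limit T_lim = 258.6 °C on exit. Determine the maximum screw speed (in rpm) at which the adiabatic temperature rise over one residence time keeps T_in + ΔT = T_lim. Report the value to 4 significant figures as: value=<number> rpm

value=21.68 rpm

Throughput in SI: Q_s = 83.0 kg/h ÷ 3600 s/h = 0.0230556 kg/s
t_res = M / Q_s = 2.13 / 0.0230556 = 92.3855 s
D = 148.0 mm = 0.148 m;  h = 8.06 mm = 0.00806 m
ΔT_a = T_lim − T_in = 258.6 − 225.1 = 33.5 K
γ̇_max² = ΔT_a·ρ·cp / (η·t_res) = [33.5 × 1094 × 2188] / [1998 × 92.3855] = 434.42 s⁻²
γ̇_max = sqrt(434.42) = 20.8427 s⁻¹
N_max = γ̇_max h / (πD) = 20.8427·0.00806/(π·0.148) = 0.361309 rev/s → ×60 = 21.6785 rpm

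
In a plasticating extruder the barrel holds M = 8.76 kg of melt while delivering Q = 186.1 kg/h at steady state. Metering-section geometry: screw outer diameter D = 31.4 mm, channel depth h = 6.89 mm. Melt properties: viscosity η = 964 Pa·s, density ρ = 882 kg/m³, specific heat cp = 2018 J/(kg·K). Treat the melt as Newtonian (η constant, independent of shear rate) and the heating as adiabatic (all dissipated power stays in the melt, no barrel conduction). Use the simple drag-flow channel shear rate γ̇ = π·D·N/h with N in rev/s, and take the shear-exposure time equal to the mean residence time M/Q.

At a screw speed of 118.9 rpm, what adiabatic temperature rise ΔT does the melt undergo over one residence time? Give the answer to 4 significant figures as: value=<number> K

value=73.88 K

Q_s = Q / 3600 = 186.1 / 3600 = 0.0516944 kg/s
t_res = M / Q_s = 8.76 ÷ 0.0516944 = 169.457 s
D = 31.4 mm = 0.0314 m;  h = 6.89 mm = 0.00689 m;  N = 118.9 rpm / 60 = 1.98167 rev/s
γ̇ = π·D·N / h = π · 0.0314 · 1.98167 / 0.00689 = 28.3721 s⁻¹
ΔT = η·γ̇²·t_res/(ρ·cp) = [964 × 28.3721² × 169.457] / [882 × 2018] = 73.8804 K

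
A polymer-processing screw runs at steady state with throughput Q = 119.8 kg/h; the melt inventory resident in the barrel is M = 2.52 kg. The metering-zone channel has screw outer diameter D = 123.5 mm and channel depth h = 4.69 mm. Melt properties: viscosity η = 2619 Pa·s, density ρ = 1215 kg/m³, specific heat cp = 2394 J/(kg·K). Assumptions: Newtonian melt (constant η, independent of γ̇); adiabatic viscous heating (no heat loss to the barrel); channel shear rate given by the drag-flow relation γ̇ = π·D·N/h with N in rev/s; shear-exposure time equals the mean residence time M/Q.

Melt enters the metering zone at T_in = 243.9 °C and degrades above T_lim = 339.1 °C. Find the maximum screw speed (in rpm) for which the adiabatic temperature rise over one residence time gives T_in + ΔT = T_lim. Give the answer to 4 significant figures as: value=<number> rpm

value=27.10 rpm

Q_s = Q / 3600 = 119.8 / 3600 = 0.0332778 kg/s
Mean residence time: t_res = M/Q_s = 2.52 kg / 0.0332778 kg/s = 75.7262 s
D = 123.5 mm = 0.1235 m;  h = 4.69 mm = 0.00469 m
ΔT_a = T_lim − T_in = 339.1 − 243.9 = 95.2 K
Invert ΔT = ηγ̇²t_res/(ρcp) for γ̇: γ̇_max² = ΔT_a ρ cp / (η t_res) = 95.2·1215·2394 / (2619·75.7262) = 1396.23 s⁻²
γ̇_max = sqrt(1396.23) = 37.3661 s⁻¹
N_max = γ̇_max h / (πD) = 37.3661·0.00469/(π·0.1235) = 0.451683 rev/s → ×60 = 27.101 rpm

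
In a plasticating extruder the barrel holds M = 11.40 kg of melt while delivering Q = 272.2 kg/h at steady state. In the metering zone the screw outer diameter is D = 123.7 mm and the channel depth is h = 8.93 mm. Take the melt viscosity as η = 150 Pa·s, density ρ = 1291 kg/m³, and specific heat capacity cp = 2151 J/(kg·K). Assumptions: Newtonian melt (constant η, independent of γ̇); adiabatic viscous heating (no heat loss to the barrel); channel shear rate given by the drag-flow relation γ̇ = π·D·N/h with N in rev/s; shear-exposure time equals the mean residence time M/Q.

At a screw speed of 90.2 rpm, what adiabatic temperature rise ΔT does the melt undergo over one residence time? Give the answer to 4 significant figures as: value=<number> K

Throughput in SI: Q_s = 272.2 kg/h ÷ 3600 s/h = 0.0756111 kg/s
t_res = M / Q_s = 11.40 / 0.0756111 = 150.771 s
Convert to SI: D = 0.1237 m, h = 0.00893 m, N = 90.2/60 = 1.50333 rev/s
Shear rate: γ̇ = πDN/h = π·0.1237·1.50333/0.00893 = 65.4219 s⁻¹
Adiabatic rise: ΔT = η γ̇² t_res / (ρ cp) = 150·(65.4219)²·150.771 / (1291·2151) = 34.8571 K

value=34.86 K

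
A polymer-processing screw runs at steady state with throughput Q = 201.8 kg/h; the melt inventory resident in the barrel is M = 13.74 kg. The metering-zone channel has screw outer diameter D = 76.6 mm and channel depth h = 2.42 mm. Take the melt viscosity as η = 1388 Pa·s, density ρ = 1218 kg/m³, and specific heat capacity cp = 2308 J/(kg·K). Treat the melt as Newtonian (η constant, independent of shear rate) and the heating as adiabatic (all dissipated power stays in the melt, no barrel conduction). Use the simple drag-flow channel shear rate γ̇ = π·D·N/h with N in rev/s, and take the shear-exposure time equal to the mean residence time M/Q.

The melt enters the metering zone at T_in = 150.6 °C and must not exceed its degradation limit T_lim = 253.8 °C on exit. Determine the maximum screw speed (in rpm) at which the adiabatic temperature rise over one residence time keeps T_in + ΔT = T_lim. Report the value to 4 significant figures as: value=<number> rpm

value=17.62 rpm

Convert throughput: Q = 201.8 kg/h = 201.8/3600 = 0.0560556 kg/s
t_res = M / Q_s = 13.74 ÷ 0.0560556 = 245.114 s
Convert to metres: D = 0.0766 m, h = 0.00242 m
ΔT_a = T_lim − T_in = 253.8 °C − 150.6 °C = 103.2 K
γ̇_max² = ΔT_a·ρ·cp / (η·t_res) = [103.2 × 1218 × 2308] / [1388 × 245.114] = 852.718 s⁻²
Take the square root: γ̇_max = √(852.718) = 29.2013 s⁻¹
N_max = γ̇_max·h / (π·D) = 29.2013 · 0.00242 / (π · 0.0766) = 0.293656 rev/s = 17.6194 rpm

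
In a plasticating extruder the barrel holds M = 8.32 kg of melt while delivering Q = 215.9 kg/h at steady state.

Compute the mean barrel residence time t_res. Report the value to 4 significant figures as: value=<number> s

Convert throughput: Q = 215.9 kg/h = 215.9/3600 = 0.0599722 kg/s
t_res = M / Q_s = 8.32 / 0.0599722 = 138.731 s

value=138.7 s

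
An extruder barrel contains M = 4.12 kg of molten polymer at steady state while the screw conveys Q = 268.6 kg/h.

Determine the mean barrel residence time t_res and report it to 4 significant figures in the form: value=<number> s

value=55.22 s

Q_s = Q / 3600 = 268.6 / 3600 = 0.0746111 kg/s
Mean residence time: t_res = M/Q_s = 4.12 kg / 0.0746111 kg/s = 55.2197 s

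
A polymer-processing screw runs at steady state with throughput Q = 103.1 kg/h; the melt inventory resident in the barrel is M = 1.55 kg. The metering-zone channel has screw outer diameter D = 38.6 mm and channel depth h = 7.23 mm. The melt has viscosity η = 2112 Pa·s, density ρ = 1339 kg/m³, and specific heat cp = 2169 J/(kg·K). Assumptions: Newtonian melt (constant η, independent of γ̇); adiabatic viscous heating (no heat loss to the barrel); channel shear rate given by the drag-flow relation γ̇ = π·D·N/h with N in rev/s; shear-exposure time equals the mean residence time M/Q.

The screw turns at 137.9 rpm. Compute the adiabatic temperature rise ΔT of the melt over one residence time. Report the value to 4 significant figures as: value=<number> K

Convert throughput: Q = 103.1 kg/h = 103.1/3600 = 0.0286389 kg/s
t_res = M / Q_s = 1.55 / 0.0286389 = 54.1222 s
Convert to SI: D = 0.0386 m, h = 0.00723 m, N = 137.9/60 = 2.29833 rev/s
γ̇ = π D N / h = (π)(0.0386)(2.29833) / 0.00723 = 38.5489 s⁻¹
ΔT = η·γ̇²·t_res/(ρ·cp) = [2112 × 38.5489² × 54.1222] / [1339 × 2169] = 58.4862 K

value=58.49 K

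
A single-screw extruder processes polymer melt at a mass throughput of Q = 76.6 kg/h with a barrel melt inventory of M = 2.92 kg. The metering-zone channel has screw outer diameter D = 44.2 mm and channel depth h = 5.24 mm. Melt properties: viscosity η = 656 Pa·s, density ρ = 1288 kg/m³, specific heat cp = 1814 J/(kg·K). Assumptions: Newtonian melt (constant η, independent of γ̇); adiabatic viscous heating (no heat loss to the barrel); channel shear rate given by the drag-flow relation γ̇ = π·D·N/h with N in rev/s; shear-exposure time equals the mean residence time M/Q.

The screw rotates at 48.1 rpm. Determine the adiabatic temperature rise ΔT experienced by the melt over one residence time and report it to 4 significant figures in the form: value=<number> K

Q_s = Q / 3600 = 76.6 / 3600 = 0.0212778 kg/s
Mean residence time: t_res = M/Q_s = 2.92 kg / 0.0212778 kg/s = 137.232 s
D = 44.2 mm = 0.0442 m;  h = 5.24 mm = 0.00524 m;  N = 48.1 rpm / 60 = 0.801667 rev/s
γ̇ = π·D·N / h = π · 0.0442 · 0.801667 / 0.00524 = 21.2439 s⁻¹
ΔT = η·γ̇²·t_res/(ρ·cp) = [656 × 21.2439² × 137.232] / [1288 × 1814] = 17.3891 K

value=17.39 K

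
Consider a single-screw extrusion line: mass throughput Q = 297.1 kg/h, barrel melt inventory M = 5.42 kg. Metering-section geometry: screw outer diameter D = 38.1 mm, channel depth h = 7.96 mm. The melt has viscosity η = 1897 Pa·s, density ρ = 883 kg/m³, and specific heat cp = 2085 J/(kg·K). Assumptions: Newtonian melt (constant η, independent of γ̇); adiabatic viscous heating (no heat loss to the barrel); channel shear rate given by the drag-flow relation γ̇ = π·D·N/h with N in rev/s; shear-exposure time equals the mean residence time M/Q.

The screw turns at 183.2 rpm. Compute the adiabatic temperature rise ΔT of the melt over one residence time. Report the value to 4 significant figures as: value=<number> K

value=142.6 K

Throughput in SI: Q_s = 297.1 kg/h ÷ 3600 s/h = 0.0825278 kg/s
Mean residence time: t_res = M/Q_s = 5.42 kg / 0.0825278 kg/s = 65.6749 s
Convert to SI: D = 0.0381 m, h = 0.00796 m, N = 183.2/60 = 3.05333 rev/s
γ̇ = π D N / h = (π)(0.0381)(3.05333) / 0.00796 = 45.913 s⁻¹
ΔT = η·γ̇²·t_res/(ρ·cp) = [1897 × 45.913² × 65.6749] / [883 × 2085] = 142.65 K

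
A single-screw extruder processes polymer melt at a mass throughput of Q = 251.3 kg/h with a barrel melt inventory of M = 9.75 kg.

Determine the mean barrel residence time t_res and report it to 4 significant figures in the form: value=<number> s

value=139.7 s

Throughput in SI: Q_s = 251.3 kg/h ÷ 3600 s/h = 0.0698056 kg/s
Mean residence time: t_res = M/Q_s = 9.75 kg / 0.0698056 kg/s = 139.674 s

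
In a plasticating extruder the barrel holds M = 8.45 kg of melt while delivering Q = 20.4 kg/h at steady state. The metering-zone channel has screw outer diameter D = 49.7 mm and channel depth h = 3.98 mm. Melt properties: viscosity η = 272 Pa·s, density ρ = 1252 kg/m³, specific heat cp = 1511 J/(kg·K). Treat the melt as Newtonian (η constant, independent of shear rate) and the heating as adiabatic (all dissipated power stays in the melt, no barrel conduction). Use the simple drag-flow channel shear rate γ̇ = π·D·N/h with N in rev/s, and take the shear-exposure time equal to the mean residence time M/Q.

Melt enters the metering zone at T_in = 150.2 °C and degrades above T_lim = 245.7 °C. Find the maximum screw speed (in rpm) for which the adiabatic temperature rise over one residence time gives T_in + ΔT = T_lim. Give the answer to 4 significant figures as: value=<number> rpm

Q_s = Q / 3600 = 20.4 / 3600 = 0.00566667 kg/s
t_res = M / Q_s = 8.45 ÷ 0.00566667 = 1491.18 s
Geometry in SI: D = 49.7 mm → 0.0497 m, h = 3.98 mm → 0.00398 m
Allowable rise: ΔT_a = T_lim − T_in = 245.7 − 150.2 = 95.5 K
Invert ΔT = ηγ̇²t_res/(ρcp) for γ̇: γ̇_max² = ΔT_a ρ cp / (η t_res) = 95.5·1252·1511 / (272·1491.18) = 445.425 s⁻²
γ̇_max = sqrt(445.425) = 21.1051 s⁻¹
N_max = γ̇_max h / (πD) = 21.1051·0.00398/(π·0.0497) = 0.537977 rev/s → ×60 = 32.2786 rpm

value=32.28 rpm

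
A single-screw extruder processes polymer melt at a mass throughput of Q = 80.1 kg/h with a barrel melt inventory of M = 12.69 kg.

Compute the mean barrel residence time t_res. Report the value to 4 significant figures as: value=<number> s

Q_s = Q / 3600 = 80.1 / 3600 = 0.02225 kg/s
t_res = M / Q_s = 12.69 ÷ 0.02225 = 570.337 s

value=570.3 s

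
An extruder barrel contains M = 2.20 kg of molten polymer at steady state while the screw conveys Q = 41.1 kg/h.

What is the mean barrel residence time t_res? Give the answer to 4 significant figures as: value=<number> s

value=192.7 s

Convert throughput: Q = 41.1 kg/h = 41.1/3600 = 0.0114167 kg/s
Mean residence time: t_res = M/Q_s = 2.20 kg / 0.0114167 kg/s = 192.701 s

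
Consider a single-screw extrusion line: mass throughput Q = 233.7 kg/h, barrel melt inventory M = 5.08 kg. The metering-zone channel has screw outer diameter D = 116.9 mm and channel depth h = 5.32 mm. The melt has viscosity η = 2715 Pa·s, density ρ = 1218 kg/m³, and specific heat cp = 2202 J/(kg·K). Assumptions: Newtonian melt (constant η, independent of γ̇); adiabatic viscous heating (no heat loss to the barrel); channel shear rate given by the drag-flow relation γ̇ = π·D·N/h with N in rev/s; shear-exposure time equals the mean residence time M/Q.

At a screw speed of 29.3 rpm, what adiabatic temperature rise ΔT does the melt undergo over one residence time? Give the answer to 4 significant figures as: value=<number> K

value=90.02 K

Convert throughput: Q = 233.7 kg/h = 233.7/3600 = 0.0649167 kg/s
t_res = M / Q_s = 5.08 ÷ 0.0649167 = 78.2542 s
D = 116.9 mm = 0.1169 m;  h = 5.32 mm = 0.00532 m;  N = 29.3 rpm / 60 = 0.488333 rev/s
γ̇ = π D N / h = (π)(0.1169)(0.488333) / 0.00532 = 33.7108 s⁻¹
Adiabatic rise: ΔT = η γ̇² t_res / (ρ cp) = 2715·(33.7108)²·78.2542 / (1218·2202) = 90.0225 K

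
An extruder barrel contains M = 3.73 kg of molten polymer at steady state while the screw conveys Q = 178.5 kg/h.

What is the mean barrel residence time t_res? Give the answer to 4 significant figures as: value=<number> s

Q_s = Q / 3600 = 178.5 / 3600 = 0.0495833 kg/s
t_res = M / Q_s = 3.73 ÷ 0.0495833 = 75.2269 s

value=75.23 s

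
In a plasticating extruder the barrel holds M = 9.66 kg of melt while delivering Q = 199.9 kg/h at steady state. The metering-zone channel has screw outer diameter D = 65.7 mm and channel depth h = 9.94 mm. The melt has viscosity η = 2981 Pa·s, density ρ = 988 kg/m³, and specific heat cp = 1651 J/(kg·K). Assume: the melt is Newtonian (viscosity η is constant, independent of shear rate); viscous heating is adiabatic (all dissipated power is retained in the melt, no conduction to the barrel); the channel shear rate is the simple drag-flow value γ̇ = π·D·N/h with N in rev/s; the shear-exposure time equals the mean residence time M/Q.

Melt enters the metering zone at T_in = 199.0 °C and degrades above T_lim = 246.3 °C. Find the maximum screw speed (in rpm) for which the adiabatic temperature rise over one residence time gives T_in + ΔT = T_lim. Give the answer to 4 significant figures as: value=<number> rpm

Q_s = Q / 3600 = 199.9 / 3600 = 0.0555278 kg/s
t_res = M / Q_s = 9.66 ÷ 0.0555278 = 173.967 s
D = 65.7 mm = 0.0657 m;  h = 9.94 mm = 0.00994 m
ΔT_a = T_lim − T_in = 246.3 − 199.0 = 47.3 K
Invert ΔT = ηγ̇²t_res/(ρcp) for γ̇: γ̇_max² = ΔT_a ρ cp / (η t_res) = 47.3·988·1651 / (2981·173.967) = 148.777 s⁻²
γ̇_max = √148.777 = 12.1974 s⁻¹
N_max = γ̇_max h / (πD) = 12.1974·0.00994/(π·0.0657) = 0.587407 rev/s → ×60 = 35.2444 rpm

value=35.24 rpm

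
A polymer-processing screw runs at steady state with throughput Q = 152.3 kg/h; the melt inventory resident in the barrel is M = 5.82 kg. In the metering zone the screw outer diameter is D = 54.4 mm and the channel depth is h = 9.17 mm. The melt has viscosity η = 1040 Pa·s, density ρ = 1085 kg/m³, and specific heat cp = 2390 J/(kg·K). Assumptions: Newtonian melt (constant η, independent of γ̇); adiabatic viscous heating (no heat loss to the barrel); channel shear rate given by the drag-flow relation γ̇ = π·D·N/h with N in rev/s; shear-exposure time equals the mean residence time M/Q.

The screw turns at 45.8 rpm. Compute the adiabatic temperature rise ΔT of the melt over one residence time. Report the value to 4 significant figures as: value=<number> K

Convert throughput: Q = 152.3 kg/h = 152.3/3600 = 0.0423056 kg/s
t_res = M / Q_s = 5.82 / 0.0423056 = 137.571 s
Geometry in metres: D = 54.4 mm → 0.0544 m, h = 9.17 mm → 0.00917 m; screw speed N = 45.8 rpm = 0.763333 rev/s
γ̇ = π·D·N / h = π · 0.0544 · 0.763333 / 0.00917 = 14.2264 s⁻¹
ΔT = η·γ̇²·t_res / (ρ·cp) = 1040 · (14.2264)² · 137.571 / (1085 · 2390) = 11.1665 K

value=11.17 K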